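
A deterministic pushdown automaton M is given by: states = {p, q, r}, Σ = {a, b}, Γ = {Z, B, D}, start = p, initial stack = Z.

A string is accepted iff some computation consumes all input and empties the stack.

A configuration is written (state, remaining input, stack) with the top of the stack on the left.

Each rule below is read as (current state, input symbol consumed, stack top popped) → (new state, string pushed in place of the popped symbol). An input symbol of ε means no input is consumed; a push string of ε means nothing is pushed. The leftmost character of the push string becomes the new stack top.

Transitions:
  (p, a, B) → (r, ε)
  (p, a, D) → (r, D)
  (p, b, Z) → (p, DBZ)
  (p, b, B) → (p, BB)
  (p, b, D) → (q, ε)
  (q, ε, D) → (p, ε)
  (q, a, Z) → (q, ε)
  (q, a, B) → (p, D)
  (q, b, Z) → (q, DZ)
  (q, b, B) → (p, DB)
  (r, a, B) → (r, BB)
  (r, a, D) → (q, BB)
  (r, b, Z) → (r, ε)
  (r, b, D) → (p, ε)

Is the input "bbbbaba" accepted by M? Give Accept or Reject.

(p, bbbbaba, Z)
  read b, top Z: go to p, push DBZ → (p, bbbaba, DBZ)
  read b, top D: go to q, push ε → (q, bbaba, BZ)
  read b, top B: go to p, push DB → (p, baba, DBZ)
  read b, top D: go to q, push ε → (q, aba, BZ)
  read a, top B: go to p, push D → (p, ba, DZ)
  read b, top D: go to q, push ε → (q, a, Z)
  read a, top Z: go to q, push ε → (q, ε, ε)
All input consumed and the stack is empty.

Accept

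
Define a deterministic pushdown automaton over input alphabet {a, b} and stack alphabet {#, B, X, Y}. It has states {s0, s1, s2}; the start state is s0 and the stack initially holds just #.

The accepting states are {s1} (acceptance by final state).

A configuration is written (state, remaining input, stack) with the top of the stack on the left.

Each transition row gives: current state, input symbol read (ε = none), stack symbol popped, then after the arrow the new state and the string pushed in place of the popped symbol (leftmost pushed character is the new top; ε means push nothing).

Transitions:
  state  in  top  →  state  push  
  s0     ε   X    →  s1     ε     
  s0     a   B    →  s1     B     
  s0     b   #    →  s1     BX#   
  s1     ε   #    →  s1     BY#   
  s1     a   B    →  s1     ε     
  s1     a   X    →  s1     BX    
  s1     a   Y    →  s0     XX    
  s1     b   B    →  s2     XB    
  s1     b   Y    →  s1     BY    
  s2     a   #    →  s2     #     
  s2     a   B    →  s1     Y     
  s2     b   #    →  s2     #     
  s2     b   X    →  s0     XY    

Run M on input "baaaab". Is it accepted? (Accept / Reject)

Reject

(s0, baaaab, #)
  read b, top #: go to s1, push BX# → (s1, aaaab, BX#)
  read a, top B: go to s1, push ε → (s1, aaab, X#)
  read a, top X: go to s1, push BX → (s1, aab, BX#)
  read a, top B: go to s1, push ε → (s1, ab, X#)
  read a, top X: go to s1, push BX → (s1, b, BX#)
  read b, top B: go to s2, push XB → (s2, ε, XBX#)
All input consumed; state s2 ∉ F and no further ε-move applies.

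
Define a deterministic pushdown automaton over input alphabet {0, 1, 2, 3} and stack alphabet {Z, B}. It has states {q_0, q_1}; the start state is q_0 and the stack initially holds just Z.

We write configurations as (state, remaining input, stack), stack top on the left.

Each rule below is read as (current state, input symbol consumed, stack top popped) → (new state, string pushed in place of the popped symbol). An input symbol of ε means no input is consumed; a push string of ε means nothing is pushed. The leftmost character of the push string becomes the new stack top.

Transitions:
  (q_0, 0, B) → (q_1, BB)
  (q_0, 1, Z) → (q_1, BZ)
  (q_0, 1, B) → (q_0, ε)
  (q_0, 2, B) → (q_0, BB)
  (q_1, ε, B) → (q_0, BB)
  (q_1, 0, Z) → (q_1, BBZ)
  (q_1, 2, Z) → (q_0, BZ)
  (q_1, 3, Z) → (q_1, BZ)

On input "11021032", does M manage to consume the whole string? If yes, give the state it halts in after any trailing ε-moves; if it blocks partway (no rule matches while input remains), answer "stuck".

stuck

(q_0, 11021032, Z) ⊢ (q_1, 1021032, BZ) ⊢ (q_0, 1021032, BBZ) ⊢ (q_0, 021032, BZ) ⊢ (q_1, 21032, BBZ) ⊢ (q_0, 21032, BBBZ) ⊢ (q_0, 1032, BBBBZ) ⊢ (q_0, 032, BBBZ) ⊢ (q_1, 32, BBBBZ) ⊢ (q_0, 32, BBBBBZ)
No transition for (q_0, 3, top B); M blocks with input 32 remaining.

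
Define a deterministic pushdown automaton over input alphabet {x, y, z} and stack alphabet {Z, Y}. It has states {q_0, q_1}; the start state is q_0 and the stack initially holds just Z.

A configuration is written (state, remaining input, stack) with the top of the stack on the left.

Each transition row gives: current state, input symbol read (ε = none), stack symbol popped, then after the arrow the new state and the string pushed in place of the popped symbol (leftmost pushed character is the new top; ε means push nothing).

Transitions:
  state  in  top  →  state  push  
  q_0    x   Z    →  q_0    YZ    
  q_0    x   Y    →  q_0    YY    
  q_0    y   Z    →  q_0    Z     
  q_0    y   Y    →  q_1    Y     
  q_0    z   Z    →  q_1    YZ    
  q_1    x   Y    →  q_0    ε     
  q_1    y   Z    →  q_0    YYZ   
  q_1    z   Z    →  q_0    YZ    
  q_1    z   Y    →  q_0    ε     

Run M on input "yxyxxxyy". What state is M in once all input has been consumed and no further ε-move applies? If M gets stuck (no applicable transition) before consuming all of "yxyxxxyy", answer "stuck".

(q_0, yxyxxxyy, Z) ⊢ (q_0, xyxxxyy, Z) ⊢ (q_0, yxxxyy, YZ) ⊢ (q_1, xxxyy, YZ) ⊢ (q_0, xxyy, Z) ⊢ (q_0, xyy, YZ) ⊢ (q_0, yy, YYZ) ⊢ (q_1, y, YYZ)
No transition for (q_1, y, top Y); M blocks with input y remaining.

stuck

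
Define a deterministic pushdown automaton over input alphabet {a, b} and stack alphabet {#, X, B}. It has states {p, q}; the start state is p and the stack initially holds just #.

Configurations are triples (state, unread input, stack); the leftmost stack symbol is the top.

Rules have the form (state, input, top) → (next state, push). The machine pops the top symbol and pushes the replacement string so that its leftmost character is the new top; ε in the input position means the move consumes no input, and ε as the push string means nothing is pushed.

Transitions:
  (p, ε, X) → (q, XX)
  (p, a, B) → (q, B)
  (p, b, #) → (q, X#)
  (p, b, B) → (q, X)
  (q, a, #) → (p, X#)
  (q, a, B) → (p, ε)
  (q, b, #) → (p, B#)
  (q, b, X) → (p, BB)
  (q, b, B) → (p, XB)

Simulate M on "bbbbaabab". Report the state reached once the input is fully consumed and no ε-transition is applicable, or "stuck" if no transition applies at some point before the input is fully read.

stuck

(p, bbbbaabab, #) ⊢ (q, bbbaabab, X#) ⊢ (p, bbaabab, BB#) ⊢ (q, baabab, XB#) ⊢ (p, aabab, BBB#) ⊢ (q, abab, BBB#) ⊢ (p, bab, BB#) ⊢ (q, ab, XB#)
No transition for (q, a, top X); M blocks with input ab remaining.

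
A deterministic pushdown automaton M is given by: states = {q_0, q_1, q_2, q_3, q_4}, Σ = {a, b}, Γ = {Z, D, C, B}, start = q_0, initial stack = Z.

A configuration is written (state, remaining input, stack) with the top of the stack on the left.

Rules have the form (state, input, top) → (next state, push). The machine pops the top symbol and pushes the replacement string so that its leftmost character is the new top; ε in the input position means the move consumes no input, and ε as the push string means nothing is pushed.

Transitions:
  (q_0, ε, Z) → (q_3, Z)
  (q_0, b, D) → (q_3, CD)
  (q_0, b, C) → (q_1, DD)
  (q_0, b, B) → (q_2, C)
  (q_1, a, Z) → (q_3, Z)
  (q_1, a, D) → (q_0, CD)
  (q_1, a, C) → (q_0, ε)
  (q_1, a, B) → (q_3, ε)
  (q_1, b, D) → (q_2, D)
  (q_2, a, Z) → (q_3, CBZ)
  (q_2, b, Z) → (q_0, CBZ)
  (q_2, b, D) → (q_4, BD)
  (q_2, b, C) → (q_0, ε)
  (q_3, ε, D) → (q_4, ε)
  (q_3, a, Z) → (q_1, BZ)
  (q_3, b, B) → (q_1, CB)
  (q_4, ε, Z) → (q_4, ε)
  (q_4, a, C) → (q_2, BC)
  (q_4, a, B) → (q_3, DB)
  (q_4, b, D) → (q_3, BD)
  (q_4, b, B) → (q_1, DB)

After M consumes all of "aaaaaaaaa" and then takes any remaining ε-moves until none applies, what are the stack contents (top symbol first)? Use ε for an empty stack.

BZ

(q_0, aaaaaaaaa, Z)
  ε-move, top Z: go to q_3, push Z → (q_3, aaaaaaaaa, Z)
  read a, top Z: go to q_1, push BZ → (q_1, aaaaaaaa, BZ)
  read a, top B: go to q_3, push ε → (q_3, aaaaaaa, Z)
  read a, top Z: go to q_1, push BZ → (q_1, aaaaaa, BZ)
  read a, top B: go to q_3, push ε → (q_3, aaaaa, Z)
  read a, top Z: go to q_1, push BZ → (q_1, aaaa, BZ)
  read a, top B: go to q_3, push ε → (q_3, aaa, Z)
  read a, top Z: go to q_1, push BZ → (q_1, aa, BZ)
  read a, top B: go to q_3, push ε → (q_3, a, Z)
  read a, top Z: go to q_1, push BZ → (q_1, ε, BZ)
All input consumed in state q_1 with stack BZ.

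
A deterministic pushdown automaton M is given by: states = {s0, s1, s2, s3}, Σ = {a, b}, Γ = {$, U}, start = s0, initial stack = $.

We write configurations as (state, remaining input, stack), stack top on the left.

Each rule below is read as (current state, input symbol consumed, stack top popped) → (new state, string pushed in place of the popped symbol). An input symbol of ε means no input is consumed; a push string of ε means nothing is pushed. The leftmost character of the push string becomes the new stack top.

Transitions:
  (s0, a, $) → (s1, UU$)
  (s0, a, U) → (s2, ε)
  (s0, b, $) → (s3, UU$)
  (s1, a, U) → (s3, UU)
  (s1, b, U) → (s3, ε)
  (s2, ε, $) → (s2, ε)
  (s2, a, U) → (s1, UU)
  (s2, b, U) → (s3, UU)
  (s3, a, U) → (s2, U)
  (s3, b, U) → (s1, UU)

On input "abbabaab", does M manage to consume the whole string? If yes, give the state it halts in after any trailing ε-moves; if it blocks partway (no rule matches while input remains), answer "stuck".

(s0, abbabaab, $)
  read a, top $: go to s1, push UU$ → (s1, bbabaab, UU$)
  read b, top U: go to s3, push ε → (s3, babaab, U$)
  read b, top U: go to s1, push UU → (s1, abaab, UU$)
  read a, top U: go to s3, push UU → (s3, baab, UUU$)
  read b, top U: go to s1, push UU → (s1, aab, UUUU$)
  read a, top U: go to s3, push UU → (s3, ab, UUUUU$)
  read a, top U: go to s2, push U → (s2, b, UUUUU$)
  read b, top U: go to s3, push UU → (s3, ε, UUUUUU$)
All input consumed; M is in state s3.

s3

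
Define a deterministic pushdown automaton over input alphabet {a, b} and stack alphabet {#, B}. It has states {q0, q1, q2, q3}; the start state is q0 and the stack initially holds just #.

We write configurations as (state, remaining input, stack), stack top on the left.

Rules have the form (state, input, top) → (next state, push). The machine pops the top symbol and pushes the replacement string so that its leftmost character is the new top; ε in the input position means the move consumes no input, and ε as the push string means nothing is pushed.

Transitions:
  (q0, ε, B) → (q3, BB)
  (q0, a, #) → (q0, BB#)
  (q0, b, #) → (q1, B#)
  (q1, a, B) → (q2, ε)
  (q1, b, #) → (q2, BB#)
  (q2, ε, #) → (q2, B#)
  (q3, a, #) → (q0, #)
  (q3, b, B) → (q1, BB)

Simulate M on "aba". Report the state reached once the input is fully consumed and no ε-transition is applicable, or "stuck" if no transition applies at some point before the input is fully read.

(q0, aba, #)
  read a, top #: go to q0, push BB# → (q0, ba, BB#)
  ε-move, top B: go to q3, push BB → (q3, ba, BBB#)
  read b, top B: go to q1, push BB → (q1, a, BBBB#)
  read a, top B: go to q2, push ε → (q2, ε, BBB#)
All input consumed; M is in state q2.

q2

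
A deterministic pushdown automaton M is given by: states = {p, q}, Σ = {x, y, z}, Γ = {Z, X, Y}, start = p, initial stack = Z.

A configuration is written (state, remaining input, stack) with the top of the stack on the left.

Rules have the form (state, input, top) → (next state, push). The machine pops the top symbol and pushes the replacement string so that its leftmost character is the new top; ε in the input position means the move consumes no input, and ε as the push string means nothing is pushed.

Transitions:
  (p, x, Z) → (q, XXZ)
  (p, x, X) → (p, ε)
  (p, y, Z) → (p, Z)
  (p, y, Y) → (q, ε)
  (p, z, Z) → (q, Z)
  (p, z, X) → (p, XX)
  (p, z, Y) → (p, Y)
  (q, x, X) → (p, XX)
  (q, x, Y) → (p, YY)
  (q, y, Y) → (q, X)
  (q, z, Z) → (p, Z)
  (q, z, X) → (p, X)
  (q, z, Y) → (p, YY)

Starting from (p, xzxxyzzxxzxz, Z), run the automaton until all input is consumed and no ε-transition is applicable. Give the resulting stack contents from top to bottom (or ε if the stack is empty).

(p, xzxxyzzxxzxz, Z)
  read x, top Z: go to q, push XXZ → (q, zxxyzzxxzxz, XXZ)
  read z, top X: go to p, push X → (p, xxyzzxxzxz, XXZ)
  read x, top X: go to p, push ε → (p, xyzzxxzxz, XZ)
  read x, top X: go to p, push ε → (p, yzzxxzxz, Z)
  read y, top Z: go to p, push Z → (p, zzxxzxz, Z)
  read z, top Z: go to q, push Z → (q, zxxzxz, Z)
  read z, top Z: go to p, push Z → (p, xxzxz, Z)
  read x, top Z: go to q, push XXZ → (q, xzxz, XXZ)
  read x, top X: go to p, push XX → (p, zxz, XXXZ)
  read z, top X: go to p, push XX → (p, xz, XXXXZ)
  read x, top X: go to p, push ε → (p, z, XXXZ)
  read z, top X: go to p, push XX → (p, ε, XXXXZ)
All input consumed in state p with stack XXXXZ.

XXXXZ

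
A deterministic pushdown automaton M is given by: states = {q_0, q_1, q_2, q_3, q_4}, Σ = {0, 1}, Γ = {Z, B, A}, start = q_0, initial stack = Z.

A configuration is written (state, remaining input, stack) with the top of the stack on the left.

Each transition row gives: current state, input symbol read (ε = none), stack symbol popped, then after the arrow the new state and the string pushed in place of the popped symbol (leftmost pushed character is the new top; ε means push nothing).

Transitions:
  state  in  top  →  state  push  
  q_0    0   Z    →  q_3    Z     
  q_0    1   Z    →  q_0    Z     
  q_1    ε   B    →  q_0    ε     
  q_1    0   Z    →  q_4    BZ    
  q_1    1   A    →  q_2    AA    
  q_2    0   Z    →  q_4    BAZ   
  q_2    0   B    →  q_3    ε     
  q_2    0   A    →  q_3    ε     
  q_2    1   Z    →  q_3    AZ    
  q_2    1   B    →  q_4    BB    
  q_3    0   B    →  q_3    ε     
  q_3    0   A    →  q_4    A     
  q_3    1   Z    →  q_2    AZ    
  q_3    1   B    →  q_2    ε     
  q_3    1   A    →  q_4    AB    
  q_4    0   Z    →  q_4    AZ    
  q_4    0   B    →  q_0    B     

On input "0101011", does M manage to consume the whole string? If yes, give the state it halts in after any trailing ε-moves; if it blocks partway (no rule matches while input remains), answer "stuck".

(q_0, 0101011, Z)
  read 0, top Z: go to q_3, push Z → (q_3, 101011, Z)
  read 1, top Z: go to q_2, push AZ → (q_2, 01011, AZ)
  read 0, top A: go to q_3, push ε → (q_3, 1011, Z)
  read 1, top Z: go to q_2, push AZ → (q_2, 011, AZ)
  read 0, top A: go to q_3, push ε → (q_3, 11, Z)
  read 1, top Z: go to q_2, push AZ → (q_2, 1, AZ)
No transition for (q_2, 1, top A); M blocks with input 1 remaining.

stuck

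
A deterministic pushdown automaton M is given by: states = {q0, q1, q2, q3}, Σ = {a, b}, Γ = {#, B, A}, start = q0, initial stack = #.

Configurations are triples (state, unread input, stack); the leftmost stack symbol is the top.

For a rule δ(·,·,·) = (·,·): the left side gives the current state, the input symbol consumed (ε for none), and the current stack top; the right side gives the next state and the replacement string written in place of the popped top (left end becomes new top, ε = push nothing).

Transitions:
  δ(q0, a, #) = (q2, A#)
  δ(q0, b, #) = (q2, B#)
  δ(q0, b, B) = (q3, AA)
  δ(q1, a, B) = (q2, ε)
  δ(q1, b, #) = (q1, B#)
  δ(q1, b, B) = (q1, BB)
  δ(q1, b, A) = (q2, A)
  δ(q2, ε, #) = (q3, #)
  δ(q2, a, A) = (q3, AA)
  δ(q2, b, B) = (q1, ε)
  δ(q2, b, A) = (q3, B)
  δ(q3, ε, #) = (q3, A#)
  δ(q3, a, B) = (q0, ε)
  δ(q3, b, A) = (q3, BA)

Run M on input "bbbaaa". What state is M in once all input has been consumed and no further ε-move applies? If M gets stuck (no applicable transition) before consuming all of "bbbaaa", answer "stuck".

stuck

(q0, bbbaaa, #) ⊢ (q2, bbaaa, B#) ⊢ (q1, baaa, #) ⊢ (q1, aaa, B#) ⊢ (q2, aa, #) ⊢ (q3, aa, #) ⊢ (q3, aa, A#)
No transition for (q3, a, top A); M blocks with input aa remaining.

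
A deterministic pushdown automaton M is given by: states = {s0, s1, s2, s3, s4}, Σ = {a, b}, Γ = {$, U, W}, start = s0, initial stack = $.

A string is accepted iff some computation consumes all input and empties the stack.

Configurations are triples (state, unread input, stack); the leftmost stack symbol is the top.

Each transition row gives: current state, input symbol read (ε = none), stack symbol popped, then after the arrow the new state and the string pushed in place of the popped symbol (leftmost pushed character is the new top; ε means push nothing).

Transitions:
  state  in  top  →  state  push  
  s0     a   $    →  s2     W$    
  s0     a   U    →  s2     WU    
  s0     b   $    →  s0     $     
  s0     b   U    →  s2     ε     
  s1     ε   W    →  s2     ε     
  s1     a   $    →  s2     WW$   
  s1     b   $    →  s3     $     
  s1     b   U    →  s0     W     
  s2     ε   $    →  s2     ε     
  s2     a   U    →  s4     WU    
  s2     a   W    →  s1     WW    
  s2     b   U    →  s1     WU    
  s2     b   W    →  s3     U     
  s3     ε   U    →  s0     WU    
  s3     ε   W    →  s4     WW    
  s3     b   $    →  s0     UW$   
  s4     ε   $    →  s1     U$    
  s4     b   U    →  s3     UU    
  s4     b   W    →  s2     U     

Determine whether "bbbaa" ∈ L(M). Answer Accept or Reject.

Reject

(s0, bbbaa, $)
  read b, top $: go to s0, push $ → (s0, bbaa, $)
  read b, top $: go to s0, push $ → (s0, baa, $)
  read b, top $: go to s0, push $ → (s0, aa, $)
  read a, top $: go to s2, push W$ → (s2, a, W$)
  read a, top W: go to s1, push WW → (s1, ε, WW$)
  ε-move, top W: go to s2, push ε → (s2, ε, W$)
All input consumed; stack is W$, not empty, and no further ε-move applies.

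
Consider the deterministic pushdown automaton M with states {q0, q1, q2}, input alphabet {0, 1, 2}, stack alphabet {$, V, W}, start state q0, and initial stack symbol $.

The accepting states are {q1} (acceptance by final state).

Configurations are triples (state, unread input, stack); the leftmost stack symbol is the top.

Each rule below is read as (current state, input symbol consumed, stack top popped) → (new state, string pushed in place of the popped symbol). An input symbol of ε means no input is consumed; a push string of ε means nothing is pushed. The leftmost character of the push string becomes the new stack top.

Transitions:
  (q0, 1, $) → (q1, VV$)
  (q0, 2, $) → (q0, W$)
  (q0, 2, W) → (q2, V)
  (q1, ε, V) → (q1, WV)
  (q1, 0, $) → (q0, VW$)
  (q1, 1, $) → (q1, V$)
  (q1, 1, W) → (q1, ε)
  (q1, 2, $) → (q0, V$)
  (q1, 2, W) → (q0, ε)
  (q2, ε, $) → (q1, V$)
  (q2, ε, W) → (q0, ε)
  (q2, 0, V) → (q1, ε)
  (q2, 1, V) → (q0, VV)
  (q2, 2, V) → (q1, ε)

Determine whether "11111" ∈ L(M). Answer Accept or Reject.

Accept

(q0, 11111, $)
  read 1, top $: go to q1, push VV$ → (q1, 1111, VV$)
  ε-move, top V: go to q1, push WV → (q1, 1111, WVV$)
  read 1, top W: go to q1, push ε → (q1, 111, VV$)
  ε-move, top V: go to q1, push WV → (q1, 111, WVV$)
  read 1, top W: go to q1, push ε → (q1, 11, VV$)
  ε-move, top V: go to q1, push WV → (q1, 11, WVV$)
  read 1, top W: go to q1, push ε → (q1, 1, VV$)
  ε-move, top V: go to q1, push WV → (q1, 1, WVV$)
  read 1, top W: go to q1, push ε → (q1, ε, VV$)
All input consumed; state q1 ∈ F.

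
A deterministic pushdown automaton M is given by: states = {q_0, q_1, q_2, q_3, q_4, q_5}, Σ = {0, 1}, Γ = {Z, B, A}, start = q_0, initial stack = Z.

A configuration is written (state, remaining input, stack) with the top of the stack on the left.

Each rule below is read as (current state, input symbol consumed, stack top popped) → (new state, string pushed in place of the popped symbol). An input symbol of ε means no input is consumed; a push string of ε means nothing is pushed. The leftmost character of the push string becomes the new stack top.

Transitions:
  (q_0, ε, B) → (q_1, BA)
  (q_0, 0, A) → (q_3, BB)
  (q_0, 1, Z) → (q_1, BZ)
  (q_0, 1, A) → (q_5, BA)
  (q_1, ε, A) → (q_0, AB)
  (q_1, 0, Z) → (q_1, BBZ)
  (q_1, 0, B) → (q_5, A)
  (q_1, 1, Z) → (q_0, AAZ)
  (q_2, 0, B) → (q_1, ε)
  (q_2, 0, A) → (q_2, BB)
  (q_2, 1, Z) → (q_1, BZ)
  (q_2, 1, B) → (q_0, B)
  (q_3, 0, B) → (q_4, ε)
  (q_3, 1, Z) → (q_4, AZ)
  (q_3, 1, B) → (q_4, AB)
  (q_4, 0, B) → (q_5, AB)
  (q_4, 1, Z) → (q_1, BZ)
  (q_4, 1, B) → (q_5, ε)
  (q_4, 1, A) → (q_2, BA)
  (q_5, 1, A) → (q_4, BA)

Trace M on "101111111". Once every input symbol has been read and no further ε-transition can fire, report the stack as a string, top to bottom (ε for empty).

BAZ

(q_0, 101111111, Z)
  read 1, top Z: go to q_1, push BZ → (q_1, 01111111, BZ)
  read 0, top B: go to q_5, push A → (q_5, 1111111, AZ)
  read 1, top A: go to q_4, push BA → (q_4, 111111, BAZ)
  read 1, top B: go to q_5, push ε → (q_5, 11111, AZ)
  read 1, top A: go to q_4, push BA → (q_4, 1111, BAZ)
  read 1, top B: go to q_5, push ε → (q_5, 111, AZ)
  read 1, top A: go to q_4, push BA → (q_4, 11, BAZ)
  read 1, top B: go to q_5, push ε → (q_5, 1, AZ)
  read 1, top A: go to q_4, push BA → (q_4, ε, BAZ)
All input consumed in state q_4 with stack BAZ.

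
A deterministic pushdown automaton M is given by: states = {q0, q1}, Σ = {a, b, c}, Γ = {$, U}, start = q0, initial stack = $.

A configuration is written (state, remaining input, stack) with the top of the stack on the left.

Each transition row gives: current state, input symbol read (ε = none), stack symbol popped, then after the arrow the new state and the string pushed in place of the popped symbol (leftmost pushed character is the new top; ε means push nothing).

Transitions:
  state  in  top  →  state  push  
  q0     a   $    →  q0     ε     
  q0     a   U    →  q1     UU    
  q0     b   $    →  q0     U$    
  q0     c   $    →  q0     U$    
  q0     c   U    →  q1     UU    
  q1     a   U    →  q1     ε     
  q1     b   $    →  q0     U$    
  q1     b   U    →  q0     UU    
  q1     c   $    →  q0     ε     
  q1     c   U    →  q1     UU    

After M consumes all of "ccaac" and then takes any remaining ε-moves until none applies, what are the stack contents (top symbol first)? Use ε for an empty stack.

(q0, ccaac, $) ⊢ (q0, caac, U$) ⊢ (q1, aac, UU$) ⊢ (q1, ac, U$) ⊢ (q1, c, $) ⊢ (q0, ε, ε)
All input consumed in state q0 with stack ε.

ε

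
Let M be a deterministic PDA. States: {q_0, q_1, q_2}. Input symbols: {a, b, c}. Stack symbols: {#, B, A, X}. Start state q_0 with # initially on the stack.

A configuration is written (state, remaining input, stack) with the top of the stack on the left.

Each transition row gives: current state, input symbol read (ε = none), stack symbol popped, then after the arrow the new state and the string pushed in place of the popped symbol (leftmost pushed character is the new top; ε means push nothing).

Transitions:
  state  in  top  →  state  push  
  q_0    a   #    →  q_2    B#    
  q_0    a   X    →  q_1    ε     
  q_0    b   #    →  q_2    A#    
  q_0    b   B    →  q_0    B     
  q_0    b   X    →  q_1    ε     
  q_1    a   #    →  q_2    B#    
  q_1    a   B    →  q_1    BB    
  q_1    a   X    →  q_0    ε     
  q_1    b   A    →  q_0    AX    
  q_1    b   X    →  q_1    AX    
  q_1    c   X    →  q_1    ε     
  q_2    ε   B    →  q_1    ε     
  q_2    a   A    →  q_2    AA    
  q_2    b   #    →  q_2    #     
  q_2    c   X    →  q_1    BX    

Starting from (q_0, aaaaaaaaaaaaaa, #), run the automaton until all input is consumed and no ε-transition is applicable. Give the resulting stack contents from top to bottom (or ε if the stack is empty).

(q_0, aaaaaaaaaaaaaa, #)
  read a, top #: go to q_2, push B# → (q_2, aaaaaaaaaaaaa, B#)
  ε-move, top B: go to q_1, push ε → (q_1, aaaaaaaaaaaaa, #)
  read a, top #: go to q_2, push B# → (q_2, aaaaaaaaaaaa, B#)
  ε-move, top B: go to q_1, push ε → (q_1, aaaaaaaaaaaa, #)
  read a, top #: go to q_2, push B# → (q_2, aaaaaaaaaaa, B#)
  ε-move, top B: go to q_1, push ε → (q_1, aaaaaaaaaaa, #)
  read a, top #: go to q_2, push B# → (q_2, aaaaaaaaaa, B#)
  ε-move, top B: go to q_1, push ε → (q_1, aaaaaaaaaa, #)
  read a, top #: go to q_2, push B# → (q_2, aaaaaaaaa, B#)
  ε-move, top B: go to q_1, push ε → (q_1, aaaaaaaaa, #)
  read a, top #: go to q_2, push B# → (q_2, aaaaaaaa, B#)
  ε-move, top B: go to q_1, push ε → (q_1, aaaaaaaa, #)
  read a, top #: go to q_2, push B# → (q_2, aaaaaaa, B#)
  ε-move, top B: go to q_1, push ε → (q_1, aaaaaaa, #)
  read a, top #: go to q_2, push B# → (q_2, aaaaaa, B#)
  ε-move, top B: go to q_1, push ε → (q_1, aaaaaa, #)
  read a, top #: go to q_2, push B# → (q_2, aaaaa, B#)
  ε-move, top B: go to q_1, push ε → (q_1, aaaaa, #)
  read a, top #: go to q_2, push B# → (q_2, aaaa, B#)
  ε-move, top B: go to q_1, push ε → (q_1, aaaa, #)
  read a, top #: go to q_2, push B# → (q_2, aaa, B#)
  ε-move, top B: go to q_1, push ε → (q_1, aaa, #)
  read a, top #: go to q_2, push B# → (q_2, aa, B#)
  ε-move, top B: go to q_1, push ε → (q_1, aa, #)
  read a, top #: go to q_2, push B# → (q_2, a, B#)
  ε-move, top B: go to q_1, push ε → (q_1, a, #)
  read a, top #: go to q_2, push B# → (q_2, ε, B#)
  ε-move, top B: go to q_1, push ε → (q_1, ε, #)
All input consumed in state q_1 with stack #.

#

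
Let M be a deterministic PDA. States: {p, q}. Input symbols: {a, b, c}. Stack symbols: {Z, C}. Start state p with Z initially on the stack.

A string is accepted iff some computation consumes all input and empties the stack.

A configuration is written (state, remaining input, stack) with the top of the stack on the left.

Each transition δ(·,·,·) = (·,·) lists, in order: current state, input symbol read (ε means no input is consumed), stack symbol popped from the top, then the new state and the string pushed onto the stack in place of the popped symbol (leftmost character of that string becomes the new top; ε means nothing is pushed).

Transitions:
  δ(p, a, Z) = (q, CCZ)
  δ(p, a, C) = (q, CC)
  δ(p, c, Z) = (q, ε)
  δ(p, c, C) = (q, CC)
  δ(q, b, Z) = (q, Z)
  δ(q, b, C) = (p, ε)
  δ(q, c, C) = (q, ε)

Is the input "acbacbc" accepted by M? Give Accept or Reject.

Accept

(p, acbacbc, Z)
  read a, top Z: go to q, push CCZ → (q, cbacbc, CCZ)
  read c, top C: go to q, push ε → (q, bacbc, CZ)
  read b, top C: go to p, push ε → (p, acbc, Z)
  read a, top Z: go to q, push CCZ → (q, cbc, CCZ)
  read c, top C: go to q, push ε → (q, bc, CZ)
  read b, top C: go to p, push ε → (p, c, Z)
  read c, top Z: go to q, push ε → (q, ε, ε)
All input consumed and the stack is empty.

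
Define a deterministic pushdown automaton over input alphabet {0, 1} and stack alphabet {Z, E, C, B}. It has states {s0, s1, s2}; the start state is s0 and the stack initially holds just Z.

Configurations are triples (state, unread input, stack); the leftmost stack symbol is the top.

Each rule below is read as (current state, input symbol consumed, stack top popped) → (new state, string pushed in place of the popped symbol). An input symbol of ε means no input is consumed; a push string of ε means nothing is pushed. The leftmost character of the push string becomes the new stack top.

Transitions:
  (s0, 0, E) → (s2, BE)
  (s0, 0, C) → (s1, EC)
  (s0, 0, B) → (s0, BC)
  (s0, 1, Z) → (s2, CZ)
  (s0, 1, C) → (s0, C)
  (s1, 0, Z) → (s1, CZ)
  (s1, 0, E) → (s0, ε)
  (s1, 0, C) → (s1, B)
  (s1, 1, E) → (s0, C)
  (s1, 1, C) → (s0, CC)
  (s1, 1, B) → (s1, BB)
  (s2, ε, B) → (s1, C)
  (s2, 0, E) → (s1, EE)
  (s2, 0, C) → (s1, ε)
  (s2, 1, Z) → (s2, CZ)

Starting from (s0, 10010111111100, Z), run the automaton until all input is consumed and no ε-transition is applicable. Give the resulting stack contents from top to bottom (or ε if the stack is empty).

(s0, 10010111111100, Z) ⊢ (s2, 0010111111100, CZ) ⊢ (s1, 010111111100, Z) ⊢ (s1, 10111111100, CZ) ⊢ (s0, 0111111100, CCZ) ⊢ (s1, 111111100, ECCZ) ⊢ (s0, 11111100, CCCZ) ⊢ (s0, 1111100, CCCZ) ⊢ (s0, 111100, CCCZ) ⊢ (s0, 11100, CCCZ) ⊢ (s0, 1100, CCCZ) ⊢ (s0, 100, CCCZ) ⊢ (s0, 00, CCCZ) ⊢ (s1, 0, ECCCZ) ⊢ (s0, ε, CCCZ)
All input consumed in state s0 with stack CCCZ.

CCCZ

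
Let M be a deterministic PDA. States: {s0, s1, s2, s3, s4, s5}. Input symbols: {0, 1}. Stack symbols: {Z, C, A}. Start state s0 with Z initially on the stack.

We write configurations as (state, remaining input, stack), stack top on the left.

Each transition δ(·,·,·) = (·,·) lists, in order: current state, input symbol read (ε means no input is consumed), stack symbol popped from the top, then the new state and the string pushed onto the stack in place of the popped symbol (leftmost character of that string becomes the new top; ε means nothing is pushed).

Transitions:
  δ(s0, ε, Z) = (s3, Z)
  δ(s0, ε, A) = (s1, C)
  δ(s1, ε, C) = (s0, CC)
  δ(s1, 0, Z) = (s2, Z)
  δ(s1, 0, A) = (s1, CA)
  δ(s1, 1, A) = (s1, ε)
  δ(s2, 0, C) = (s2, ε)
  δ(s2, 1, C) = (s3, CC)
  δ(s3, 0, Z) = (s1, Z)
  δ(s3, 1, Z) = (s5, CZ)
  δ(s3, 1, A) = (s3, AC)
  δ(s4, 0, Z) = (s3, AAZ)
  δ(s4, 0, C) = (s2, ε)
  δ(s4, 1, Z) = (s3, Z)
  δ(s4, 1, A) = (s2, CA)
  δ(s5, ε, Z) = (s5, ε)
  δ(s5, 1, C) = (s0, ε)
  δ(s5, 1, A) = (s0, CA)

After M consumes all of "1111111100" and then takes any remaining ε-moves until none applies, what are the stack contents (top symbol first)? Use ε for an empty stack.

(s0, 1111111100, Z)
  ε-move, top Z: go to s3, push Z → (s3, 1111111100, Z)
  read 1, top Z: go to s5, push CZ → (s5, 111111100, CZ)
  read 1, top C: go to s0, push ε → (s0, 11111100, Z)
  ε-move, top Z: go to s3, push Z → (s3, 11111100, Z)
  read 1, top Z: go to s5, push CZ → (s5, 1111100, CZ)
  read 1, top C: go to s0, push ε → (s0, 111100, Z)
  ε-move, top Z: go to s3, push Z → (s3, 111100, Z)
  read 1, top Z: go to s5, push CZ → (s5, 11100, CZ)
  read 1, top C: go to s0, push ε → (s0, 1100, Z)
  ε-move, top Z: go to s3, push Z → (s3, 1100, Z)
  read 1, top Z: go to s5, push CZ → (s5, 100, CZ)
  read 1, top C: go to s0, push ε → (s0, 00, Z)
  ε-move, top Z: go to s3, push Z → (s3, 00, Z)
  read 0, top Z: go to s1, push Z → (s1, 0, Z)
  read 0, top Z: go to s2, push Z → (s2, ε, Z)
All input consumed in state s2 with stack Z.

Z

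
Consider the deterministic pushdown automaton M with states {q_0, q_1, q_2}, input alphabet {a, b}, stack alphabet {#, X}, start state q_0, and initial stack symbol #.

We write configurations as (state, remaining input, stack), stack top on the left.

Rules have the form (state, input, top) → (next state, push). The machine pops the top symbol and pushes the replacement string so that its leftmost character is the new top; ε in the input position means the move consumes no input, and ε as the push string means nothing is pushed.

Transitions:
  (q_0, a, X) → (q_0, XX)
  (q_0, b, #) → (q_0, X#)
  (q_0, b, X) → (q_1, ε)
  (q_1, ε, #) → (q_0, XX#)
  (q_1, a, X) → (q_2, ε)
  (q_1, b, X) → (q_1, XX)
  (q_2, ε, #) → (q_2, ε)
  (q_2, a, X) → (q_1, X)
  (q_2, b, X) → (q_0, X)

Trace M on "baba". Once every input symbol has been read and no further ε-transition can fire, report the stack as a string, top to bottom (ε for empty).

ε

(q_0, baba, #)
  read b, top #: go to q_0, push X# → (q_0, aba, X#)
  read a, top X: go to q_0, push XX → (q_0, ba, XX#)
  read b, top X: go to q_1, push ε → (q_1, a, X#)
  read a, top X: go to q_2, push ε → (q_2, ε, #)
  ε-move, top #: go to q_2, push ε → (q_2, ε, ε)
All input consumed in state q_2 with stack ε.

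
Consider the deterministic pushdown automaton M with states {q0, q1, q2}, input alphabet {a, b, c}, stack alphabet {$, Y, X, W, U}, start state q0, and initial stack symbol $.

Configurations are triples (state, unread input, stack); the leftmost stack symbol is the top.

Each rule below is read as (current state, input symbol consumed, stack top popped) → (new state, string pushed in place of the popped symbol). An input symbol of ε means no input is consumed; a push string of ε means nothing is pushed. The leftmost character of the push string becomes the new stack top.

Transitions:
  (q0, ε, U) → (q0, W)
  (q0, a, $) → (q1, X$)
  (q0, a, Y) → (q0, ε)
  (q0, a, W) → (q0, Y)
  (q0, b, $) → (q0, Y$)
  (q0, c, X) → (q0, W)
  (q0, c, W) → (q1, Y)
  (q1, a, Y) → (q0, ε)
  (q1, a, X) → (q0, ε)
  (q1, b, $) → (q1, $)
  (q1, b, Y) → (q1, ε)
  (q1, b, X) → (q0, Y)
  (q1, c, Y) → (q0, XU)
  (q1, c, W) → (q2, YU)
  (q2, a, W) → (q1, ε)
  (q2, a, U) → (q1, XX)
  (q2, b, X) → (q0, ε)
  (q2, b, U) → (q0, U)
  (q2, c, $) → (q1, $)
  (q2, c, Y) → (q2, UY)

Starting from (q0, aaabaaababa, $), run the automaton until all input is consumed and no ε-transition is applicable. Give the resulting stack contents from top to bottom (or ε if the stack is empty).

$

(q0, aaabaaababa, $)
  read a, top $: go to q1, push X$ → (q1, aabaaababa, X$)
  read a, top X: go to q0, push ε → (q0, abaaababa, $)
  read a, top $: go to q1, push X$ → (q1, baaababa, X$)
  read b, top X: go to q0, push Y → (q0, aaababa, Y$)
  read a, top Y: go to q0, push ε → (q0, aababa, $)
  read a, top $: go to q1, push X$ → (q1, ababa, X$)
  read a, top X: go to q0, push ε → (q0, baba, $)
  read b, top $: go to q0, push Y$ → (q0, aba, Y$)
  read a, top Y: go to q0, push ε → (q0, ba, $)
  read b, top $: go to q0, push Y$ → (q0, a, Y$)
  read a, top Y: go to q0, push ε → (q0, ε, $)
All input consumed in state q0 with stack $.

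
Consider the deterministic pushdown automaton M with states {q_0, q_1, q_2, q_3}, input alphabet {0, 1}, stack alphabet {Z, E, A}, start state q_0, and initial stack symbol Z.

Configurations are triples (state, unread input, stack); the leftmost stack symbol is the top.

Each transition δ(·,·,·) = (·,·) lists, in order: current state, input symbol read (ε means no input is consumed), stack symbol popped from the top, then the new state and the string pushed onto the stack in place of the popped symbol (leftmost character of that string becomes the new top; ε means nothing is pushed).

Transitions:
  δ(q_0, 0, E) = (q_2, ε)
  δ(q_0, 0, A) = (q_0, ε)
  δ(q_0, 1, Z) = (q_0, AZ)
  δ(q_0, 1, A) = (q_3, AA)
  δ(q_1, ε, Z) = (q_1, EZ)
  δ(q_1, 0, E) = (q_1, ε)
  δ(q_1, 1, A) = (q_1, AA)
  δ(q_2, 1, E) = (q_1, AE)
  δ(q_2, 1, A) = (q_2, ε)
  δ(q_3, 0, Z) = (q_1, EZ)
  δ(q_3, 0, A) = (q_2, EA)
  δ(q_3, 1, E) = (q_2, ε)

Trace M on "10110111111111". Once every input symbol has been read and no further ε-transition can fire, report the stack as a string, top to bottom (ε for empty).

(q_0, 10110111111111, Z)
  read 1, top Z: go to q_0, push AZ → (q_0, 0110111111111, AZ)
  read 0, top A: go to q_0, push ε → (q_0, 110111111111, Z)
  read 1, top Z: go to q_0, push AZ → (q_0, 10111111111, AZ)
  read 1, top A: go to q_3, push AA → (q_3, 0111111111, AAZ)
  read 0, top A: go to q_2, push EA → (q_2, 111111111, EAAZ)
  read 1, top E: go to q_1, push AE → (q_1, 11111111, AEAAZ)
  read 1, top A: go to q_1, push AA → (q_1, 1111111, AAEAAZ)
  read 1, top A: go to q_1, push AA → (q_1, 111111, AAAEAAZ)
  read 1, top A: go to q_1, push AA → (q_1, 11111, AAAAEAAZ)
  read 1, top A: go to q_1, push AA → (q_1, 1111, AAAAAEAAZ)
  read 1, top A: go to q_1, push AA → (q_1, 111, AAAAAAEAAZ)
  read 1, top A: go to q_1, push AA → (q_1, 11, AAAAAAAEAAZ)
  read 1, top A: go to q_1, push AA → (q_1, 1, AAAAAAAAEAAZ)
  read 1, top A: go to q_1, push AA → (q_1, ε, AAAAAAAAAEAAZ)
All input consumed in state q_1 with stack AAAAAAAAAEAAZ.

AAAAAAAAAEAAZ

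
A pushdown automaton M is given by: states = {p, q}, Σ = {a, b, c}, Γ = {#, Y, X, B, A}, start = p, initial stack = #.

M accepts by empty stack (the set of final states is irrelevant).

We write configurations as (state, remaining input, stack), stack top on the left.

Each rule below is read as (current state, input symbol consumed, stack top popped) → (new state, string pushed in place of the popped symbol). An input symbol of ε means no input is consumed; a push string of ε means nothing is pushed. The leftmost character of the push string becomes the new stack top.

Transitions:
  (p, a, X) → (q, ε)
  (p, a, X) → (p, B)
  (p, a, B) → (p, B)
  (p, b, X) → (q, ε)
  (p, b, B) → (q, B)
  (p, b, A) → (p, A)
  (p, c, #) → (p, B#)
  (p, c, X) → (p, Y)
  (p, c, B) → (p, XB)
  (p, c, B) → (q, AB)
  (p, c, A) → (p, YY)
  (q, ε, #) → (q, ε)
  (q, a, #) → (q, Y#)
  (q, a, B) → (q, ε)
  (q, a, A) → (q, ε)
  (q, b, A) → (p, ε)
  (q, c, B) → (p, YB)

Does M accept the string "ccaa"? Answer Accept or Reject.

Accept

One accepting computation: (p, ccaa, #) ⊢ (p, caa, B#) ⊢ (p, aa, XB#) ⊢ (q, a, B#) ⊢ (q, ε, #) ⊢ (q, ε, ε)
All input consumed and the stack is empty.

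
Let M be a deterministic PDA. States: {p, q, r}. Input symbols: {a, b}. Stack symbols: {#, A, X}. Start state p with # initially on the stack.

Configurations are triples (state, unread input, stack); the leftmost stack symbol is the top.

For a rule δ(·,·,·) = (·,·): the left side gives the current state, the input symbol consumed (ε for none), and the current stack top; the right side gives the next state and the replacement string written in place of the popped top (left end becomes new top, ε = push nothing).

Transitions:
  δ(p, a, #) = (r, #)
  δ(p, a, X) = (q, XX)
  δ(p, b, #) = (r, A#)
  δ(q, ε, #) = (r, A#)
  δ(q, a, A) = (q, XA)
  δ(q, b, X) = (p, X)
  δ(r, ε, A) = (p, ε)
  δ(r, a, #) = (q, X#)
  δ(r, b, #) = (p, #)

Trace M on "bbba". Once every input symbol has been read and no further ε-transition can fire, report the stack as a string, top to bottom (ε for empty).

#

(p, bbba, #) ⊢ (r, bba, A#) ⊢ (p, bba, #) ⊢ (r, ba, A#) ⊢ (p, ba, #) ⊢ (r, a, A#) ⊢ (p, a, #) ⊢ (r, ε, #)
All input consumed in state r with stack #.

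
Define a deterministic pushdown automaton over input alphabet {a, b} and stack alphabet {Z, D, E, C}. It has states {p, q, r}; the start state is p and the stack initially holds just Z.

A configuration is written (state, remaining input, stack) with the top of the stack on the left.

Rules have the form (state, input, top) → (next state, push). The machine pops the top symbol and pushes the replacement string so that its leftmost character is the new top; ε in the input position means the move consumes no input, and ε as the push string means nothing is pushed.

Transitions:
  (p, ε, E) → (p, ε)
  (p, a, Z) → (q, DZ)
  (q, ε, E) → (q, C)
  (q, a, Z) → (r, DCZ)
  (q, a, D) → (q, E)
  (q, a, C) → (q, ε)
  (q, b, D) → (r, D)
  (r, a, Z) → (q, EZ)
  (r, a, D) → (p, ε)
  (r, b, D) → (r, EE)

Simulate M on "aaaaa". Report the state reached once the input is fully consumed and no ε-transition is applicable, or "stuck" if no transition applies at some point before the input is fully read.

p

(p, aaaaa, Z) ⊢ (q, aaaa, DZ) ⊢ (q, aaa, EZ) ⊢ (q, aaa, CZ) ⊢ (q, aa, Z) ⊢ (r, a, DCZ) ⊢ (p, ε, CZ)
All input consumed; M is in state p.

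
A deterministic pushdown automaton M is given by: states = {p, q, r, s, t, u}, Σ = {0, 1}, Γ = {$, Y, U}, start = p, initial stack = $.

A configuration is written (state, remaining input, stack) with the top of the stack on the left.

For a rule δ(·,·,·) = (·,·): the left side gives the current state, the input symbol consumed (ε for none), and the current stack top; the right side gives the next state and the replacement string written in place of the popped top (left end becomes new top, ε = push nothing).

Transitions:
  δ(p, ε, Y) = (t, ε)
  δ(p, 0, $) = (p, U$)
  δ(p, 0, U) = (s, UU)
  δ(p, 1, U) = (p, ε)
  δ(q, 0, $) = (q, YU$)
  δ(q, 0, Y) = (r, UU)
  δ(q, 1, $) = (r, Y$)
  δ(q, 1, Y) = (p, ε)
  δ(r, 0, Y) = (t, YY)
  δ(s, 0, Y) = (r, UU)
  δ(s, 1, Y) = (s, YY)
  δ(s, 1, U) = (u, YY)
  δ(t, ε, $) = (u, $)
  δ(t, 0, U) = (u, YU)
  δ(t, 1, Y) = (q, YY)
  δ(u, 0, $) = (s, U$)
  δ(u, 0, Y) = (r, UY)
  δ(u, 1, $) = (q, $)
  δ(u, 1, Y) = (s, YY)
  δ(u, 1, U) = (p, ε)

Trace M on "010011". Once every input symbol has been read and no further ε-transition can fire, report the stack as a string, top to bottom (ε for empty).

(p, 010011, $)
  read 0, top $: go to p, push U$ → (p, 10011, U$)
  read 1, top U: go to p, push ε → (p, 0011, $)
  read 0, top $: go to p, push U$ → (p, 011, U$)
  read 0, top U: go to s, push UU → (s, 11, UU$)
  read 1, top U: go to u, push YY → (u, 1, YYU$)
  read 1, top Y: go to s, push YY → (s, ε, YYYU$)
All input consumed in state s with stack YYYU$.

YYYU$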